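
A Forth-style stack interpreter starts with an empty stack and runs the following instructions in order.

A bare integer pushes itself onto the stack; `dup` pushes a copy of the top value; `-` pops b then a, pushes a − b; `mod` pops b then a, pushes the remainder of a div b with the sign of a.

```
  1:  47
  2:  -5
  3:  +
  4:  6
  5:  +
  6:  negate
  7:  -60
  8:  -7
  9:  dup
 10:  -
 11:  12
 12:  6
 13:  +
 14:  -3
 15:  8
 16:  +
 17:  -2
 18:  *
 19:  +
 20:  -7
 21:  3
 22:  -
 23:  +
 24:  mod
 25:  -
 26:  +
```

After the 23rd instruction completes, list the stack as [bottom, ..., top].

47     → 47
-5     → 47 -5
+      → 42
6      → 42 6
+      → 48
negate → -48
-60    → -48 -60
-7     → -48 -60 -7
dup    → -48 -60 -7 -7
-      → -48 -60 0
12     → -48 -60 0 12
6      → -48 -60 0 12 6
+      → -48 -60 0 18
-3     → -48 -60 0 18 -3
8      → -48 -60 0 18 -3 8
+      → -48 -60 0 18 5
-2     → -48 -60 0 18 5 -2
*      → -48 -60 0 18 -10
+      → -48 -60 0 8
-7     → -48 -60 0 8 -7
3      → -48 -60 0 8 -7 3
-      → -48 -60 0 8 -10
+      → -48 -60 0 -2

[-48, -60, 0, -2]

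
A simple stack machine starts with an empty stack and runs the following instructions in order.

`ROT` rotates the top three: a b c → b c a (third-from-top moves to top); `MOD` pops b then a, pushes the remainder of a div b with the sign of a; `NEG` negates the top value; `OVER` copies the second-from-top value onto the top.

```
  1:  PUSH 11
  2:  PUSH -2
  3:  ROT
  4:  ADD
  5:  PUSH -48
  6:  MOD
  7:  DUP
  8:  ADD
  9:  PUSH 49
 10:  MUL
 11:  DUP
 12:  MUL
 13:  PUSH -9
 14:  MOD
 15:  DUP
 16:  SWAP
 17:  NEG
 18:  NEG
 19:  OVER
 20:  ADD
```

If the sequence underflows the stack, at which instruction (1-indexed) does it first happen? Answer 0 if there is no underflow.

PUSH 11 -> 11
PUSH -2 -> 11 -2
ROT  — needs 3 operands, stack has 2 → underflow

3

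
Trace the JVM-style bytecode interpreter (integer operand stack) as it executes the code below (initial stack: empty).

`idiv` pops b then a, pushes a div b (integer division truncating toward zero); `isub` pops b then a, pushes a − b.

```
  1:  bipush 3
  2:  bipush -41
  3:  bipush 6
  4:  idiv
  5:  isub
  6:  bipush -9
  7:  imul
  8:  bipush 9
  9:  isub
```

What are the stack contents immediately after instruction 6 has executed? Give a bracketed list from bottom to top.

[9, -9]

bipush 3   -> [3]
bipush -41 -> [3, -41]
bipush 6   -> [3, -41, 6]
idiv       -> [3, -6]
isub       -> [9]
bipush -9  -> [9, -9]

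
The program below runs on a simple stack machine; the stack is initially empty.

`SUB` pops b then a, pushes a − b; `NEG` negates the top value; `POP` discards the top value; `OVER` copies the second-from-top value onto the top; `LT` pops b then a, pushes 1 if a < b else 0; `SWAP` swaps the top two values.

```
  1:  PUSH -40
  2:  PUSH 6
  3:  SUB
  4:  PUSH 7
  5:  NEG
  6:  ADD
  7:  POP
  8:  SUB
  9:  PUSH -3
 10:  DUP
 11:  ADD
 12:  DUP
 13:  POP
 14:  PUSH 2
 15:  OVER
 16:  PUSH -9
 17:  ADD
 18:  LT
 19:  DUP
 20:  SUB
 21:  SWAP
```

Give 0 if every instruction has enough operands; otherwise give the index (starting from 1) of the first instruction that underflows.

8

PUSH -40 : [-40]
PUSH 6   : [-40, 6]
SUB      : [-46]
PUSH 7   : [-46, 7]
NEG      : [-46, -7]
ADD      : [-53]
POP      : []
SUB  — needs 2 operands, stack has 0 → underflow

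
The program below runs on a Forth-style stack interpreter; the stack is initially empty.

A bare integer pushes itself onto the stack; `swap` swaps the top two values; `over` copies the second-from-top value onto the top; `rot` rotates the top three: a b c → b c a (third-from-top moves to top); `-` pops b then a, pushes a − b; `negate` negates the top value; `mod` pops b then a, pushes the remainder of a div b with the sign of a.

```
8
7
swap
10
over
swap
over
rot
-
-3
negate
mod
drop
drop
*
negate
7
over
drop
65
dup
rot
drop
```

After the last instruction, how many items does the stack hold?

3

8      : 8
7      : 8 7
swap   : 7 8
10     : 7 8 10
over   : 7 8 10 8
swap   : 7 8 8 10
over   : 7 8 8 10 8
rot    : 7 8 10 8 8
-      : 7 8 10 0
-3     : 7 8 10 0 -3
negate : 7 8 10 0 3
mod    : 7 8 10 0
drop   : 7 8 10
drop   : 7 8
*      : 56
negate : -56
7      : -56 7
over   : -56 7 -56
drop   : -56 7
65     : -56 7 65
dup    : -56 7 65 65
rot    : -56 65 65 7
drop   : -56 65 65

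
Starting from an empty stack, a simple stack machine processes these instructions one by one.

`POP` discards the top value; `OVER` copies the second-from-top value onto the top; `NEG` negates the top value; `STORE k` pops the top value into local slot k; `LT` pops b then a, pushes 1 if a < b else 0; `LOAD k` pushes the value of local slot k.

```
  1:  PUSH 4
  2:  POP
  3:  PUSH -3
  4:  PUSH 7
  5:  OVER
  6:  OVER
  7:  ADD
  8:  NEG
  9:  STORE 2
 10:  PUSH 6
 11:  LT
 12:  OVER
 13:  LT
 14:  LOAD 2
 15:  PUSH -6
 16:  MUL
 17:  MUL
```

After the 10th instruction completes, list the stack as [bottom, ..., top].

PUSH 4   4
POP      (empty)
PUSH -3  -3
PUSH 7   -3 7
OVER     -3 7 -3
OVER     -3 7 -3 7
ADD      -3 7 4
NEG      -3 7 -4
STORE 2  -3 7
PUSH 6   -3 7 6

[-3, 7, 6]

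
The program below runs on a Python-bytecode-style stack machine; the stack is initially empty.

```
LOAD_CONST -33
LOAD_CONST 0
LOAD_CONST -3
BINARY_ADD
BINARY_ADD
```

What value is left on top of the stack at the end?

LOAD_CONST -33  -33
LOAD_CONST 0    -33 0
LOAD_CONST -3   -33 0 -3
BINARY_ADD      -33 -3
BINARY_ADD      -36

-36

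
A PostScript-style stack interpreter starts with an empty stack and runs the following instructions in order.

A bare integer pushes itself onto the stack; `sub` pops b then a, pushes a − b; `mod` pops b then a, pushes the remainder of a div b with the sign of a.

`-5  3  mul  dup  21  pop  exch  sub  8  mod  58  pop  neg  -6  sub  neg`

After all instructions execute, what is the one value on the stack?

-5   : [-5]
3    : [-5, 3]
mul  : [-15]
dup  : [-15, -15]
21   : [-15, -15, 21]
pop  : [-15, -15]
exch : [-15, -15]
sub  : [0]
8    : [0, 8]
mod  : [0]
58   : [0, 58]
pop  : [0]
neg  : [0]
-6   : [0, -6]
sub  : [6]
neg  : [-6]

-6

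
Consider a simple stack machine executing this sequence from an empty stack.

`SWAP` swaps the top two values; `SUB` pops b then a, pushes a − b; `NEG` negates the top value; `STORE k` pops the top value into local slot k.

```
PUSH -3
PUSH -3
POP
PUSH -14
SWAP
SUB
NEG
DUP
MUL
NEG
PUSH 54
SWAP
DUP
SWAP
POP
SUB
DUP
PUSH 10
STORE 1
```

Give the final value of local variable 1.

10

PUSH -3   [-3]
PUSH -3   [-3, -3]
POP       [-3]
PUSH -14  [-3, -14]
SWAP      [-14, -3]
SUB       [-11]
NEG       [11]
DUP       [11, 11]
MUL       [121]
NEG       [-121]
PUSH 54   [-121, 54]
SWAP      [54, -121]
DUP       [54, -121, -121]
SWAP      [54, -121, -121]
POP       [54, -121]
SUB       [175]
DUP       [175, 175]
PUSH 10   [175, 175, 10]
STORE 1   [175, 175]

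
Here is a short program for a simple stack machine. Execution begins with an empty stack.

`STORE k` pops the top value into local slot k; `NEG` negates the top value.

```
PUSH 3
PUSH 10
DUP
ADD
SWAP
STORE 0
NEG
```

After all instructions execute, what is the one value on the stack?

-20

PUSH 3  -> 3
PUSH 10 -> 3 10
DUP     -> 3 10 10
ADD     -> 3 20
SWAP    -> 20 3
STORE 0 -> 20
NEG     -> -20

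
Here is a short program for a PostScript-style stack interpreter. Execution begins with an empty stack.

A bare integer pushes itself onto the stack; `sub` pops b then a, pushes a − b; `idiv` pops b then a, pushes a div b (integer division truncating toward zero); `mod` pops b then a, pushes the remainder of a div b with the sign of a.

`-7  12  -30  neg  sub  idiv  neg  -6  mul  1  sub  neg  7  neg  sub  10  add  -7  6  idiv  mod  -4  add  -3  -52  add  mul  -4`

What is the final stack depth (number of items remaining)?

-7   : -7
12   : -7 12
-30  : -7 12 -30
neg  : -7 12 30
sub  : -7 -18
idiv : 0
neg  : 0
-6   : 0 -6
mul  : 0
1    : 0 1
sub  : -1
neg  : 1
7    : 1 7
neg  : 1 -7
sub  : 8
10   : 8 10
add  : 18
-7   : 18 -7
6    : 18 -7 6
idiv : 18 -1
mod  : 0
-4   : 0 -4
add  : -4
-3   : -4 -3
-52  : -4 -3 -52
add  : -4 -55
mul  : 220
-4   : 220 -4

2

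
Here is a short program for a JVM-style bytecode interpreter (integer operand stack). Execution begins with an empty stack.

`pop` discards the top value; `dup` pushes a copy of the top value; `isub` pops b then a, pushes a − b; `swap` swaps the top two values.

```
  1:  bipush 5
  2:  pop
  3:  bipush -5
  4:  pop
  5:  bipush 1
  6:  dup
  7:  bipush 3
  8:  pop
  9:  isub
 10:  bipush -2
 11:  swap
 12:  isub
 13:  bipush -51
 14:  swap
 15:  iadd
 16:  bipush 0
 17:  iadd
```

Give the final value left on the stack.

-53

bipush 5   → [5]
pop        → []
bipush -5  → [-5]
pop        → []
bipush 1   → [1]
dup        → [1, 1]
bipush 3   → [1, 1, 3]
pop        → [1, 1]
isub       → [0]
bipush -2  → [0, -2]
swap       → [-2, 0]
isub       → [-2]
bipush -51 → [-2, -51]
swap       → [-51, -2]
iadd       → [-53]
bipush 0   → [-53, 0]
iadd       → [-53]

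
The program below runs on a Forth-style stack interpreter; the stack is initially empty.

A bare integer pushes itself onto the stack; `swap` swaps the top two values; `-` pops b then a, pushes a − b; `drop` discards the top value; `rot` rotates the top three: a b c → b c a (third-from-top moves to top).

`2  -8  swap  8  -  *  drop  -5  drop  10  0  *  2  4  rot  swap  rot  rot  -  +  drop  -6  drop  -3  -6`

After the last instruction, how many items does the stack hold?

2    → 2
-8   → 2 -8
swap → -8 2
8    → -8 2 8
-    → -8 -6
*    → 48
drop → (empty)
-5   → -5
drop → (empty)
10   → 10
0    → 10 0
*    → 0
2    → 0 2
4    → 0 2 4
rot  → 2 4 0
swap → 2 0 4
rot  → 0 4 2
rot  → 4 2 0
-    → 4 2
+    → 6
drop → (empty)
-6   → -6
drop → (empty)
-3   → -3
-6   → -3 -6

2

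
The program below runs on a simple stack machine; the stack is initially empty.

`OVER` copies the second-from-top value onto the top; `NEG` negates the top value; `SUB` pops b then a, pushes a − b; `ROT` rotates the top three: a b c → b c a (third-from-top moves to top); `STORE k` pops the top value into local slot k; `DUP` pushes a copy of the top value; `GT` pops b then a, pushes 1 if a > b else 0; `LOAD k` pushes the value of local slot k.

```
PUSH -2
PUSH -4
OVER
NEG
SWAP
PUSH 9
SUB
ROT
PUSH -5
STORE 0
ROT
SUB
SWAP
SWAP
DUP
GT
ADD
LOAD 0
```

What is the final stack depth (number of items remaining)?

2

PUSH -2  -2
PUSH -4  -2 -4
OVER     -2 -4 -2
NEG      -2 -4 2
SWAP     -2 2 -4
PUSH 9   -2 2 -4 9
SUB      -2 2 -13
ROT      2 -13 -2
PUSH -5  2 -13 -2 -5
STORE 0  2 -13 -2
ROT      -13 -2 2
SUB      -13 -4
SWAP     -4 -13
SWAP     -13 -4
DUP      -13 -4 -4
GT       -13 0
ADD      -13
LOAD 0   -13 -5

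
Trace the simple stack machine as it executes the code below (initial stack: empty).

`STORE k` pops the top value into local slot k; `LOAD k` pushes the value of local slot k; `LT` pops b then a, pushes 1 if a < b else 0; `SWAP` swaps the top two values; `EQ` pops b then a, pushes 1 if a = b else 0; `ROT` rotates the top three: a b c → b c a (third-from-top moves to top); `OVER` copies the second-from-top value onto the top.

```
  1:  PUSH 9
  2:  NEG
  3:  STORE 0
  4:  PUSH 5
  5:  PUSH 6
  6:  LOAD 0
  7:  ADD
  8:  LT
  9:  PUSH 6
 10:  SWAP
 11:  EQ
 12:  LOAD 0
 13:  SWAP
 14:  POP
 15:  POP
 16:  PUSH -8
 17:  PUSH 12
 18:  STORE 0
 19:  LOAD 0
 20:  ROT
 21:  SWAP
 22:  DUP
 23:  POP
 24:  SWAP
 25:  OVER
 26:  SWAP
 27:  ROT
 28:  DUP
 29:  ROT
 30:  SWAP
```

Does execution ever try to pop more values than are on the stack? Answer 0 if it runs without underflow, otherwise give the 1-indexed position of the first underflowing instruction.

20

PUSH 9  -> 9
NEG     -> -9
STORE 0 -> (empty)
PUSH 5  -> 5
PUSH 6  -> 5 6
LOAD 0  -> 5 6 -9
ADD     -> 5 -3
LT      -> 0
PUSH 6  -> 0 6
SWAP    -> 6 0
EQ      -> 0
LOAD 0  -> 0 -9
SWAP    -> -9 0
POP     -> -9
POP     -> (empty)
PUSH -8 -> -8
PUSH 12 -> -8 12
STORE 0 -> -8
LOAD 0  -> -8 12
ROT  — needs 3 operands, stack has 2 → underflow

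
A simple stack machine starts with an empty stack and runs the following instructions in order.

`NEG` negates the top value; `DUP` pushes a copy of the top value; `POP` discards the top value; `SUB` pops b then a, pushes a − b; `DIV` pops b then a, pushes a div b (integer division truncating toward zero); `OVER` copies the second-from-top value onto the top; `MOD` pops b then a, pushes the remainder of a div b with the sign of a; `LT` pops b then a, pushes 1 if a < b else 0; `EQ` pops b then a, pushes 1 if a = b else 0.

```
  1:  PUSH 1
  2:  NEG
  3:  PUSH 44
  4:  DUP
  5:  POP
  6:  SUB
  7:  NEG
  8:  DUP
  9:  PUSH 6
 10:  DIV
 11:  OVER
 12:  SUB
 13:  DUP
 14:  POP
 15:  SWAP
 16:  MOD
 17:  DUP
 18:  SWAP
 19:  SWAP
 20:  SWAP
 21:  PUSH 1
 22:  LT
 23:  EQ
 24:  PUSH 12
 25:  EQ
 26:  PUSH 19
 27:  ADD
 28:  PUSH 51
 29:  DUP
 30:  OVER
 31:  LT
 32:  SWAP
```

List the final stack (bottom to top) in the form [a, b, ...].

PUSH 1  : 1
NEG     : -1
PUSH 44 : -1 44
DUP     : -1 44 44
POP     : -1 44
SUB     : -45
NEG     : 45
DUP     : 45 45
PUSH 6  : 45 45 6
DIV     : 45 7
OVER    : 45 7 45
SUB     : 45 -38
DUP     : 45 -38 -38
POP     : 45 -38
SWAP    : -38 45
MOD     : -38
DUP     : -38 -38
SWAP    : -38 -38
SWAP    : -38 -38
SWAP    : -38 -38
PUSH 1  : -38 -38 1
LT      : -38 1
EQ      : 0
PUSH 12 : 0 12
EQ      : 0
PUSH 19 : 0 19
ADD     : 19
PUSH 51 : 19 51
DUP     : 19 51 51
OVER    : 19 51 51 51
LT      : 19 51 0
SWAP    : 19 0 51

[19, 0, 51]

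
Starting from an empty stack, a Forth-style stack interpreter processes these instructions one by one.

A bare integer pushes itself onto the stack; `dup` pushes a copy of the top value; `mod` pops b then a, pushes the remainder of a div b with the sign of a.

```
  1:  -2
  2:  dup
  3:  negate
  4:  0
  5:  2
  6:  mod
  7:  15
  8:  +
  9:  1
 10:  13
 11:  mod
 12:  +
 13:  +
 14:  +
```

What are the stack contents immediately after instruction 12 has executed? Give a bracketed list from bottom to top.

-2      [-2]
dup     [-2, -2]
negate  [-2, 2]
0       [-2, 2, 0]
2       [-2, 2, 0, 2]
mod     [-2, 2, 0]
15      [-2, 2, 0, 15]
+       [-2, 2, 15]
1       [-2, 2, 15, 1]
13      [-2, 2, 15, 1, 13]
mod     [-2, 2, 15, 1]
+       [-2, 2, 16]

[-2, 2, 16]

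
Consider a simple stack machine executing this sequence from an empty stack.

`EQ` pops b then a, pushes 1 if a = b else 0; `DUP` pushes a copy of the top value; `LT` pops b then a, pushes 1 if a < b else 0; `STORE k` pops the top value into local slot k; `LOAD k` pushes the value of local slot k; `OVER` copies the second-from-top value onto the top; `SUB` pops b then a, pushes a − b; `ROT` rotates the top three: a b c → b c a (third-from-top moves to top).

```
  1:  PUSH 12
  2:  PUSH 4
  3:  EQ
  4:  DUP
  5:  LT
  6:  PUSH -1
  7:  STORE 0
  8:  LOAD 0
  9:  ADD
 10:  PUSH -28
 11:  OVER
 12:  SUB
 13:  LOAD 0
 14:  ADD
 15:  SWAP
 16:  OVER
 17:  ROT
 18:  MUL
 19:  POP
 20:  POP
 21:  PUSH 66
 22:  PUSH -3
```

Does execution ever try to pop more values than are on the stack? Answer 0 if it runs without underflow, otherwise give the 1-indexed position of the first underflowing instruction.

0

PUSH 12  : [12]
PUSH 4   : [12, 4]
EQ       : [0]
DUP      : [0, 0]
LT       : [0]
PUSH -1  : [0, -1]
STORE 0  : [0]
LOAD 0   : [0, -1]
ADD      : [-1]
PUSH -28 : [-1, -28]
OVER     : [-1, -28, -1]
SUB      : [-1, -27]
LOAD 0   : [-1, -27, -1]
ADD      : [-1, -28]
SWAP     : [-28, -1]
OVER     : [-28, -1, -28]
ROT      : [-1, -28, -28]
MUL      : [-1, 784]
POP      : [-1]
POP      : []
PUSH 66  : [66]
PUSH -3  : [66, -3]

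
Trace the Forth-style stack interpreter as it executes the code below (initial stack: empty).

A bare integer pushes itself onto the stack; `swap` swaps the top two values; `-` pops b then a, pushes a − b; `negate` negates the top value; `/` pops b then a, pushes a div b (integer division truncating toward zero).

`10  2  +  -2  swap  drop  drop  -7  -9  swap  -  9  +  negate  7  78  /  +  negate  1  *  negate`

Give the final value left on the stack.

-7

10      10
2       10 2
+       12
-2      12 -2
swap    -2 12
drop    -2
drop    (empty)
-7      -7
-9      -7 -9
swap    -9 -7
-       -2
9       -2 9
+       7
negate  -7
7       -7 7
78      -7 7 78
/       -7 0
+       -7
negate  7
1       7 1
*       7
negate  -7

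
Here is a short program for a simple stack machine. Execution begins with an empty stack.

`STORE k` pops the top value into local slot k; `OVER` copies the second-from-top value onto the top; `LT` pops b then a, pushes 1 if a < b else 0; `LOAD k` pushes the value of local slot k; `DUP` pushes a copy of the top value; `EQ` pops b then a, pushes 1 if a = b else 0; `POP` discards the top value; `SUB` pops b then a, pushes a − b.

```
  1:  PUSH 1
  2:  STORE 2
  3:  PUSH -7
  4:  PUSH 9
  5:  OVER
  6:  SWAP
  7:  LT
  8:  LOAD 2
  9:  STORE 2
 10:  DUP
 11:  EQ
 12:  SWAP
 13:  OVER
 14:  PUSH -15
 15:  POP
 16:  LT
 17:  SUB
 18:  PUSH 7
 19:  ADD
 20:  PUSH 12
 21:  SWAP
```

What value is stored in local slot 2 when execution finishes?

1

PUSH 1   -> [1]
STORE 2  -> []
PUSH -7  -> [-7]
PUSH 9   -> [-7, 9]
OVER     -> [-7, 9, -7]
SWAP     -> [-7, -7, 9]
LT       -> [-7, 1]
LOAD 2   -> [-7, 1, 1]
STORE 2  -> [-7, 1]
DUP      -> [-7, 1, 1]
EQ       -> [-7, 1]
SWAP     -> [1, -7]
OVER     -> [1, -7, 1]
PUSH -15 -> [1, -7, 1, -15]
POP      -> [1, -7, 1]
LT       -> [1, 1]
SUB      -> [0]
PUSH 7   -> [0, 7]
ADD      -> [7]
PUSH 12  -> [7, 12]
SWAP     -> [12, 7]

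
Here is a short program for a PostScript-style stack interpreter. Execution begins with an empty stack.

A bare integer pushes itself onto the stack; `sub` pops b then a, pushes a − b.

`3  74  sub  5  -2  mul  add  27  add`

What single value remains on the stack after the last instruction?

3   → [3]
74  → [3, 74]
sub → [-71]
5   → [-71, 5]
-2  → [-71, 5, -2]
mul → [-71, -10]
add → [-81]
27  → [-81, 27]
add → [-54]

-54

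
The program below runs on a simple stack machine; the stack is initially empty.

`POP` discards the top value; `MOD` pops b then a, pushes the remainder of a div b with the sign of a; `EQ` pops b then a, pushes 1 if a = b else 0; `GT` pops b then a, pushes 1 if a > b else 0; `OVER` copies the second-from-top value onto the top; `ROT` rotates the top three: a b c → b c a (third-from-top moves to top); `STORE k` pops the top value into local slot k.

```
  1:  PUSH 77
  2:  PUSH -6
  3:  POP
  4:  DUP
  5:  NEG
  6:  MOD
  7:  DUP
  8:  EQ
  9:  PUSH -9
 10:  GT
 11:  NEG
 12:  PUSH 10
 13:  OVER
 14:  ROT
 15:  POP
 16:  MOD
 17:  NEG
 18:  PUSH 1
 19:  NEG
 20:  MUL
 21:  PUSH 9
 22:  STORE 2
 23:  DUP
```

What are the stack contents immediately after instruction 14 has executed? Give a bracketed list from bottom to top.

[10, -1, -1]

PUSH 77  [77]
PUSH -6  [77, -6]
POP      [77]
DUP      [77, 77]
NEG      [77, -77]
MOD      [0]
DUP      [0, 0]
EQ       [1]
PUSH -9  [1, -9]
GT       [1]
NEG      [-1]
PUSH 10  [-1, 10]
OVER     [-1, 10, -1]
ROT      [10, -1, -1]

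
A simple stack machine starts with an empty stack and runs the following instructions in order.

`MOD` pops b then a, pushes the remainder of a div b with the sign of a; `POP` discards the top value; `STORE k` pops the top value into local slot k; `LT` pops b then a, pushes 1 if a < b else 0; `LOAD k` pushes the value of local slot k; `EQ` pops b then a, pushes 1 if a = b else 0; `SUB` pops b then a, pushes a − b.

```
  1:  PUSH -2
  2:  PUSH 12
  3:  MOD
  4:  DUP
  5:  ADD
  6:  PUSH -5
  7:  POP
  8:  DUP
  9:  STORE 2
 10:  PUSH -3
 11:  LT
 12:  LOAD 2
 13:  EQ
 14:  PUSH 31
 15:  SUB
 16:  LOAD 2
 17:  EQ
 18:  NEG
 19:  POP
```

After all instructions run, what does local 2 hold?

-4

PUSH -2 → -2
PUSH 12 → -2 12
MOD     → -2
DUP     → -2 -2
ADD     → -4
PUSH -5 → -4 -5
POP     → -4
DUP     → -4 -4
STORE 2 → -4
PUSH -3 → -4 -3
LT      → 1
LOAD 2  → 1 -4
EQ      → 0
PUSH 31 → 0 31
SUB     → -31
LOAD 2  → -31 -4
EQ      → 0
NEG     → 0
POP     → (empty)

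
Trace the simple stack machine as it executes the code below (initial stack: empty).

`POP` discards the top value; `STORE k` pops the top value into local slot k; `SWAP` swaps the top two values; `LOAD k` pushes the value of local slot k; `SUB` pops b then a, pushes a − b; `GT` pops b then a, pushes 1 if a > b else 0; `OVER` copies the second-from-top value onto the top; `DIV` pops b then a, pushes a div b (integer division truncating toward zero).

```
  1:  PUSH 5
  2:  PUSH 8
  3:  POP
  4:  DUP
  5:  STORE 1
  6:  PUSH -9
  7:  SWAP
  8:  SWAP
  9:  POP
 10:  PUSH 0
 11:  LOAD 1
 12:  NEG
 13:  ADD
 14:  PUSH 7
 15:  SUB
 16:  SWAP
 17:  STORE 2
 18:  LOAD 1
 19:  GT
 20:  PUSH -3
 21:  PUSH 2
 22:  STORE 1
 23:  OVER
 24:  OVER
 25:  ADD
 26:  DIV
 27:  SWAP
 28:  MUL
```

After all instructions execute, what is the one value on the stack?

0

PUSH 5  -> [5]
PUSH 8  -> [5, 8]
POP     -> [5]
DUP     -> [5, 5]
STORE 1 -> [5]
PUSH -9 -> [5, -9]
SWAP    -> [-9, 5]
SWAP    -> [5, -9]
POP     -> [5]
PUSH 0  -> [5, 0]
LOAD 1  -> [5, 0, 5]
NEG     -> [5, 0, -5]
ADD     -> [5, -5]
PUSH 7  -> [5, -5, 7]
SUB     -> [5, -12]
SWAP    -> [-12, 5]
STORE 2 -> [-12]
LOAD 1  -> [-12, 5]
GT      -> [0]
PUSH -3 -> [0, -3]
PUSH 2  -> [0, -3, 2]
STORE 1 -> [0, -3]
OVER    -> [0, -3, 0]
OVER    -> [0, -3, 0, -3]
ADD     -> [0, -3, -3]
DIV     -> [0, 1]
SWAP    -> [1, 0]
MUL     -> [0]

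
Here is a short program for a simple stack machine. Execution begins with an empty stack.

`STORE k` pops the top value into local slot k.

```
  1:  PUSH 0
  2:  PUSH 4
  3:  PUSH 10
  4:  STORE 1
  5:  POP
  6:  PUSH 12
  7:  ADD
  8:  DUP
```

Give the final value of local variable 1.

10

PUSH 0   [0]
PUSH 4   [0, 4]
PUSH 10  [0, 4, 10]
STORE 1  [0, 4]
POP      [0]
PUSH 12  [0, 12]
ADD      [12]
DUP      [12, 12]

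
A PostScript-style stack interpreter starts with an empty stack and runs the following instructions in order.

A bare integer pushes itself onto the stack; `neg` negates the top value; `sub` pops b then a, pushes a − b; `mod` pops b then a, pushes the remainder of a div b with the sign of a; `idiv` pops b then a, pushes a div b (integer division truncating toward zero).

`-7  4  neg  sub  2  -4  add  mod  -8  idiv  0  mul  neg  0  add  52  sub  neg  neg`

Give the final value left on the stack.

-52

-7   : -7
4    : -7 4
neg  : -7 -4
sub  : -3
2    : -3 2
-4   : -3 2 -4
add  : -3 -2
mod  : -1
-8   : -1 -8
idiv : 0
0    : 0 0
mul  : 0
neg  : 0
0    : 0 0
add  : 0
52   : 0 52
sub  : -52
neg  : 52
neg  : -52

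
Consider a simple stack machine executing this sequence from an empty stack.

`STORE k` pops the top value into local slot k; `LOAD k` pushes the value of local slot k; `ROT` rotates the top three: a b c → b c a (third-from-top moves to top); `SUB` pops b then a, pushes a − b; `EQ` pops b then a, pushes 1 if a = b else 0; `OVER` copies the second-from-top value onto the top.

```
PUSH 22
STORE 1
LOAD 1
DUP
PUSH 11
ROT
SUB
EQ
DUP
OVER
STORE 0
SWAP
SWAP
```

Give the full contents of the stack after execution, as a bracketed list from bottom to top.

[0, 0]

PUSH 22  22
STORE 1  (empty)
LOAD 1   22
DUP      22 22
PUSH 11  22 22 11
ROT      22 11 22
SUB      22 -11
EQ       0
DUP      0 0
OVER     0 0 0
STORE 0  0 0
SWAP     0 0
SWAP     0 0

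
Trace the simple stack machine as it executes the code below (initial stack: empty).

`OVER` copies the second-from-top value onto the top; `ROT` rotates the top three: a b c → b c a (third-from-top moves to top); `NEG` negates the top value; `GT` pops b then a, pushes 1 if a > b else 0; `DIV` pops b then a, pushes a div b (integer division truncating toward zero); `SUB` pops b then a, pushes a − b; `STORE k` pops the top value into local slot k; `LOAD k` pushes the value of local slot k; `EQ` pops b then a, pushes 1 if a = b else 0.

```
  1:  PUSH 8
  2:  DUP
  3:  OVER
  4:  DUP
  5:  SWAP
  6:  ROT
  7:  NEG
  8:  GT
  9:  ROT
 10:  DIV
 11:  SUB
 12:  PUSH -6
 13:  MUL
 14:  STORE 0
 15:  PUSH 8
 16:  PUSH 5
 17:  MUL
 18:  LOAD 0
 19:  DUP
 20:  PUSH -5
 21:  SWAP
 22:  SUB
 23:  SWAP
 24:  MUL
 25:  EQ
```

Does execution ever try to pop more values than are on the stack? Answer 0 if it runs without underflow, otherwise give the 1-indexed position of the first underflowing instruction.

0

PUSH 8   8
DUP      8 8
OVER     8 8 8
DUP      8 8 8 8
SWAP     8 8 8 8
ROT      8 8 8 8
NEG      8 8 8 -8
GT       8 8 1
ROT      8 1 8
DIV      8 0
SUB      8
PUSH -6  8 -6
MUL      -48
STORE 0  (empty)
PUSH 8   8
PUSH 5   8 5
MUL      40
LOAD 0   40 -48
DUP      40 -48 -48
PUSH -5  40 -48 -48 -5
SWAP     40 -48 -5 -48
SUB      40 -48 43
SWAP     40 43 -48
MUL      40 -2064
EQ       0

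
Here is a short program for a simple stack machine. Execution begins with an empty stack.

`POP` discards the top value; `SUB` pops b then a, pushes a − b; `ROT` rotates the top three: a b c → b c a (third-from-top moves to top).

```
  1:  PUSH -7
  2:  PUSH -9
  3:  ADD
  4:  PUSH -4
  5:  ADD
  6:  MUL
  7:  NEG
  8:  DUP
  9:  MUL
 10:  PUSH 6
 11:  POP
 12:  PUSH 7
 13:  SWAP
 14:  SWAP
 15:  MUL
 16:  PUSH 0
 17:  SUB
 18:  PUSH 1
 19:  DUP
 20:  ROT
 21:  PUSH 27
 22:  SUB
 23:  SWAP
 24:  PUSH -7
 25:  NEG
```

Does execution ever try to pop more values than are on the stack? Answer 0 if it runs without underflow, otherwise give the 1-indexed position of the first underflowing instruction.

PUSH -7 -> -7
PUSH -9 -> -7 -9
ADD     -> -16
PUSH -4 -> -16 -4
ADD     -> -20
MUL  — needs 2 operands, stack has 1 → underflow

6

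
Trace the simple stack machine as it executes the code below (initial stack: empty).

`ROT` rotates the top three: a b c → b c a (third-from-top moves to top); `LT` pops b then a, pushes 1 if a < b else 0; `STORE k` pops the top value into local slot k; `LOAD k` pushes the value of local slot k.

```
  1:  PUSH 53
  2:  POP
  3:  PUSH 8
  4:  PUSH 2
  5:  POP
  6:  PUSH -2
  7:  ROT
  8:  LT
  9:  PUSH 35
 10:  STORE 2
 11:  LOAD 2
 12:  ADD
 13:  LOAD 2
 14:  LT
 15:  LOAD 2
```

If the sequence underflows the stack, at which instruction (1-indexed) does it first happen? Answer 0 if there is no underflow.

PUSH 53 → 53
POP     → (empty)
PUSH 8  → 8
PUSH 2  → 8 2
POP     → 8
PUSH -2 → 8 -2
ROT  — needs 3 operands, stack has 2 → underflow

7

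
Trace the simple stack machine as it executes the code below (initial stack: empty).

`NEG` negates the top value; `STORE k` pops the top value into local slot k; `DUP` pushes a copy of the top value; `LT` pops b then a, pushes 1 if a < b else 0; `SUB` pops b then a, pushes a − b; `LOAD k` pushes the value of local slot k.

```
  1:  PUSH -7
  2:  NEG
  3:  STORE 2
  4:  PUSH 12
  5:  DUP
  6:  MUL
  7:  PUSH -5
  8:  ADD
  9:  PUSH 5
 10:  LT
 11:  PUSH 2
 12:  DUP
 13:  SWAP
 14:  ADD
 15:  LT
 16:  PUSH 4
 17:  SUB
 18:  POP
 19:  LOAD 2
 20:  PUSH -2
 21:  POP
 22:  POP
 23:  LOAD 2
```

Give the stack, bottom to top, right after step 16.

PUSH -7 → -7
NEG     → 7
STORE 2 → (empty)
PUSH 12 → 12
DUP     → 12 12
MUL     → 144
PUSH -5 → 144 -5
ADD     → 139
PUSH 5  → 139 5
LT      → 0
PUSH 2  → 0 2
DUP     → 0 2 2
SWAP    → 0 2 2
ADD     → 0 4
LT      → 1
PUSH 4  → 1 4

[1, 4]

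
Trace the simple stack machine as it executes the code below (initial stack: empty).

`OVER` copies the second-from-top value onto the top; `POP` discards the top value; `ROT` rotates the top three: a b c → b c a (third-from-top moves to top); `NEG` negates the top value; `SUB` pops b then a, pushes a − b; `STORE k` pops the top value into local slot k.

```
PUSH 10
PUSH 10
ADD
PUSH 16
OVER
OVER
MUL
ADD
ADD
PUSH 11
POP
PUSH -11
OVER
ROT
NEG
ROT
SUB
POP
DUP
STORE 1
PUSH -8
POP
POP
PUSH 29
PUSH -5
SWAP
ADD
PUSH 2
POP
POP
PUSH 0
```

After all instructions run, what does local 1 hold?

356

PUSH 10   [10]
PUSH 10   [10, 10]
ADD       [20]
PUSH 16   [20, 16]
OVER      [20, 16, 20]
OVER      [20, 16, 20, 16]
MUL       [20, 16, 320]
ADD       [20, 336]
ADD       [356]
PUSH 11   [356, 11]
POP       [356]
PUSH -11  [356, -11]
OVER      [356, -11, 356]
ROT       [-11, 356, 356]
NEG       [-11, 356, -356]
ROT       [356, -356, -11]
SUB       [356, -345]
POP       [356]
DUP       [356, 356]
STORE 1   [356]
PUSH -8   [356, -8]
POP       [356]
POP       []
PUSH 29   [29]
PUSH -5   [29, -5]
SWAP      [-5, 29]
ADD       [24]
PUSH 2    [24, 2]
POP       [24]
POP       []
PUSH 0    [0]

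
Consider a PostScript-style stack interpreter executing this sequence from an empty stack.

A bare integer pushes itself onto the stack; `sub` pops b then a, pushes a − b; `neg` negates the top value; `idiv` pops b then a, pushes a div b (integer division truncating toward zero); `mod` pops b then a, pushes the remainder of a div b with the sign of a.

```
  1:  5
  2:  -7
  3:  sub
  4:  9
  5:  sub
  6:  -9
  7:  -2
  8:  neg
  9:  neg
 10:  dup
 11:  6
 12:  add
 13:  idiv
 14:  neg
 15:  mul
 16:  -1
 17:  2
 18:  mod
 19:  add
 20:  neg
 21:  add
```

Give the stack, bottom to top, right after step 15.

[3, 0]

5    : 5
-7   : 5 -7
sub  : 12
9    : 12 9
sub  : 3
-9   : 3 -9
-2   : 3 -9 -2
neg  : 3 -9 2
neg  : 3 -9 -2
dup  : 3 -9 -2 -2
6    : 3 -9 -2 -2 6
add  : 3 -9 -2 4
idiv : 3 -9 0
neg  : 3 -9 0
mul  : 3 0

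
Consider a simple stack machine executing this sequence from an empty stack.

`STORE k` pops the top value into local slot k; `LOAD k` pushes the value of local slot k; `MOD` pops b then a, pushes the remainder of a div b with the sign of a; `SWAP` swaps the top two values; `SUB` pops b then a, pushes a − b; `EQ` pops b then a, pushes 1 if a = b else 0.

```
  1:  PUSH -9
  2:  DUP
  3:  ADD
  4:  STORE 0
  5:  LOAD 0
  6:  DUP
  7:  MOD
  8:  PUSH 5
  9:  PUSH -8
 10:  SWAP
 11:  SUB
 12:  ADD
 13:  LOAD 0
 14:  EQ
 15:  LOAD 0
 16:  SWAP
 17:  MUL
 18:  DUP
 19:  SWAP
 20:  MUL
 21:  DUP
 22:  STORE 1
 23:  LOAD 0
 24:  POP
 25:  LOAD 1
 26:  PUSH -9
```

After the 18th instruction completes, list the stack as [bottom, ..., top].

[0, 0]

PUSH -9  [-9]
DUP      [-9, -9]
ADD      [-18]
STORE 0  []
LOAD 0   [-18]
DUP      [-18, -18]
MOD      [0]
PUSH 5   [0, 5]
PUSH -8  [0, 5, -8]
SWAP     [0, -8, 5]
SUB      [0, -13]
ADD      [-13]
LOAD 0   [-13, -18]
EQ       [0]
LOAD 0   [0, -18]
SWAP     [-18, 0]
MUL      [0]
DUP      [0, 0]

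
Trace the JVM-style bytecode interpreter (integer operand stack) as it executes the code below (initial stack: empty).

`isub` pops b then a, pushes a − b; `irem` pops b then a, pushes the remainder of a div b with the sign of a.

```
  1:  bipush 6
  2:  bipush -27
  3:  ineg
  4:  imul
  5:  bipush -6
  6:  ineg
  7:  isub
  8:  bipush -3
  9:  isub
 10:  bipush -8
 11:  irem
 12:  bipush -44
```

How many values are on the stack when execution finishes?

2

bipush 6   → [6]
bipush -27 → [6, -27]
ineg       → [6, 27]
imul       → [162]
bipush -6  → [162, -6]
ineg       → [162, 6]
isub       → [156]
bipush -3  → [156, -3]
isub       → [159]
bipush -8  → [159, -8]
irem       → [7]
bipush -44 → [7, -44]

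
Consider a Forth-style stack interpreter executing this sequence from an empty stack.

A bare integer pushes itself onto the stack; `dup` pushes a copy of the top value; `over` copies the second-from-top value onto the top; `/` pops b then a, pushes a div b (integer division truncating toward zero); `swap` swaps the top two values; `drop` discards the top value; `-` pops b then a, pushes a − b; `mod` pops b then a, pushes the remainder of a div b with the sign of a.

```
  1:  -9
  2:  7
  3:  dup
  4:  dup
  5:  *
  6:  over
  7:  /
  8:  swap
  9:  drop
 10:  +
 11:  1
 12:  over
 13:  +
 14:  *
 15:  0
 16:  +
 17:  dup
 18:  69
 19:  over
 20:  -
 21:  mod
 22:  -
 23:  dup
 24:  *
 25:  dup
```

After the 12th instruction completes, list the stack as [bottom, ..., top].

[-2, 1, -2]

-9    [-9]
7     [-9, 7]
dup   [-9, 7, 7]
dup   [-9, 7, 7, 7]
*     [-9, 7, 49]
over  [-9, 7, 49, 7]
/     [-9, 7, 7]
swap  [-9, 7, 7]
drop  [-9, 7]
+     [-2]
1     [-2, 1]
over  [-2, 1, -2]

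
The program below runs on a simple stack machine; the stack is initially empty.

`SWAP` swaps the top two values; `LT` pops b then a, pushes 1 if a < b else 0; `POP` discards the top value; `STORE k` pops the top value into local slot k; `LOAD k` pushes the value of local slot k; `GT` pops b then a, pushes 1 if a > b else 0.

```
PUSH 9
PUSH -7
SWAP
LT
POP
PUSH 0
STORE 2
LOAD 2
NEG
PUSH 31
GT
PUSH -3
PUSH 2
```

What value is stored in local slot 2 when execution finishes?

PUSH 9  : 9
PUSH -7 : 9 -7
SWAP    : -7 9
LT      : 1
POP     : (empty)
PUSH 0  : 0
STORE 2 : (empty)
LOAD 2  : 0
NEG     : 0
PUSH 31 : 0 31
GT      : 0
PUSH -3 : 0 -3
PUSH 2  : 0 -3 2

0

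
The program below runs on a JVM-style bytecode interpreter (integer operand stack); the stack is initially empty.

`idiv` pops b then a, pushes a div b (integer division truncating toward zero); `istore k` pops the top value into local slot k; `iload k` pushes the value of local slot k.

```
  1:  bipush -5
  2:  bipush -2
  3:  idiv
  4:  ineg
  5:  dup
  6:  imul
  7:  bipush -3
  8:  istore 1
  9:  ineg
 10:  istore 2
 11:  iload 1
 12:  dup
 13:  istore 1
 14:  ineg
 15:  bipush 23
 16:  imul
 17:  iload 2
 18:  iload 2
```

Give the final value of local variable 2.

-4

bipush -5 : -5
bipush -2 : -5 -2
idiv      : 2
ineg      : -2
dup       : -2 -2
imul      : 4
bipush -3 : 4 -3
istore 1  : 4
ineg      : -4
istore 2  : (empty)
iload 1   : -3
dup       : -3 -3
istore 1  : -3
ineg      : 3
bipush 23 : 3 23
imul      : 69
iload 2   : 69 -4
iload 2   : 69 -4 -4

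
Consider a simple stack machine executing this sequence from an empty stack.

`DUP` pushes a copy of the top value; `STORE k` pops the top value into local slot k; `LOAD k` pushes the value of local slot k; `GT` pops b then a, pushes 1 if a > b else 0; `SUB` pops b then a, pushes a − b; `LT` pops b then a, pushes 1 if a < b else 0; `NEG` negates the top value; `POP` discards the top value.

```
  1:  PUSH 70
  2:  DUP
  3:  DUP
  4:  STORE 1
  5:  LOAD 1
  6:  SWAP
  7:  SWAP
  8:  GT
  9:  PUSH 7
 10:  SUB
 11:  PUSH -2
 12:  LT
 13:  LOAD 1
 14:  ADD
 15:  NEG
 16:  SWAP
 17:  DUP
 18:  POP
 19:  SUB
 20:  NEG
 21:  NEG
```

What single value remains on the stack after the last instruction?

-141

PUSH 70 -> 70
DUP     -> 70 70
DUP     -> 70 70 70
STORE 1 -> 70 70
LOAD 1  -> 70 70 70
SWAP    -> 70 70 70
SWAP    -> 70 70 70
GT      -> 70 0
PUSH 7  -> 70 0 7
SUB     -> 70 -7
PUSH -2 -> 70 -7 -2
LT      -> 70 1
LOAD 1  -> 70 1 70
ADD     -> 70 71
NEG     -> 70 -71
SWAP    -> -71 70
DUP     -> -71 70 70
POP     -> -71 70
SUB     -> -141
NEG     -> 141
NEG     -> -141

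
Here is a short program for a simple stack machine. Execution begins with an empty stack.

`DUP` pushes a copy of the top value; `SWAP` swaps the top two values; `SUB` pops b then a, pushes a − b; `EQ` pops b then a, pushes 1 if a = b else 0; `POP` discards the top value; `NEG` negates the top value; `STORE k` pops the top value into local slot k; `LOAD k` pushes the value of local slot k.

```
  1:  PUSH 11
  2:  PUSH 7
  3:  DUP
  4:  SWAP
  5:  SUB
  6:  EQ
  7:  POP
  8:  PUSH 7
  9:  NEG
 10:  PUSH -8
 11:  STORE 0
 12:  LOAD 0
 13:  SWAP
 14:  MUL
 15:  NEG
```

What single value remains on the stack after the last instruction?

-56

PUSH 11  11
PUSH 7   11 7
DUP      11 7 7
SWAP     11 7 7
SUB      11 0
EQ       0
POP      (empty)
PUSH 7   7
NEG      -7
PUSH -8  -7 -8
STORE 0  -7
LOAD 0   -7 -8
SWAP     -8 -7
MUL      56
NEG      -56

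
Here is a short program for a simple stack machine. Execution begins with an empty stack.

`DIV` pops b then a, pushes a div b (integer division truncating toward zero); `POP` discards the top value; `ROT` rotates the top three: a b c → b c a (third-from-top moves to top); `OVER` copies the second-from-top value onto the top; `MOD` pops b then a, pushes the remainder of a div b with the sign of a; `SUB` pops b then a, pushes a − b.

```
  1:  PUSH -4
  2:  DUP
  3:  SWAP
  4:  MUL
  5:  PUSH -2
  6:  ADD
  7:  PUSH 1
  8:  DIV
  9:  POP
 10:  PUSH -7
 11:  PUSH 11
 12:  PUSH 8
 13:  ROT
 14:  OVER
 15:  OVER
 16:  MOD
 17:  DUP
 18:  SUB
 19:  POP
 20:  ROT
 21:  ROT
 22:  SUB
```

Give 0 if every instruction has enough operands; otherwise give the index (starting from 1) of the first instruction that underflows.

0

PUSH -4 : -4
DUP     : -4 -4
SWAP    : -4 -4
MUL     : 16
PUSH -2 : 16 -2
ADD     : 14
PUSH 1  : 14 1
DIV     : 14
POP     : (empty)
PUSH -7 : -7
PUSH 11 : -7 11
PUSH 8  : -7 11 8
ROT     : 11 8 -7
OVER    : 11 8 -7 8
OVER    : 11 8 -7 8 -7
MOD     : 11 8 -7 1
DUP     : 11 8 -7 1 1
SUB     : 11 8 -7 0
POP     : 11 8 -7
ROT     : 8 -7 11
ROT     : -7 11 8
SUB     : -7 3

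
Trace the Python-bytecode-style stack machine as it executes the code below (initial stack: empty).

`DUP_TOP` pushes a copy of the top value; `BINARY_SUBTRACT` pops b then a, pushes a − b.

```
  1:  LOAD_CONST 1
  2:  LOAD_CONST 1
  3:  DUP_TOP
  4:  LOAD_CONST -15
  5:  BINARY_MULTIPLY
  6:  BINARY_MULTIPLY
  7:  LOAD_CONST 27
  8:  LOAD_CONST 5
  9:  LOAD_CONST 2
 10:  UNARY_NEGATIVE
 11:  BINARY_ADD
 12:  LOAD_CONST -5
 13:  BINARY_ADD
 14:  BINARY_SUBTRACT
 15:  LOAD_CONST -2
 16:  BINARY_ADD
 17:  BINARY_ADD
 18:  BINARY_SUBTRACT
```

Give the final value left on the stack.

-11

LOAD_CONST 1    -> 1
LOAD_CONST 1    -> 1 1
DUP_TOP         -> 1 1 1
LOAD_CONST -15  -> 1 1 1 -15
BINARY_MULTIPLY -> 1 1 -15
BINARY_MULTIPLY -> 1 -15
LOAD_CONST 27   -> 1 -15 27
LOAD_CONST 5    -> 1 -15 27 5
LOAD_CONST 2    -> 1 -15 27 5 2
UNARY_NEGATIVE  -> 1 -15 27 5 -2
BINARY_ADD      -> 1 -15 27 3
LOAD_CONST -5   -> 1 -15 27 3 -5
BINARY_ADD      -> 1 -15 27 -2
BINARY_SUBTRACT -> 1 -15 29
LOAD_CONST -2   -> 1 -15 29 -2
BINARY_ADD      -> 1 -15 27
BINARY_ADD      -> 1 12
BINARY_SUBTRACT -> -11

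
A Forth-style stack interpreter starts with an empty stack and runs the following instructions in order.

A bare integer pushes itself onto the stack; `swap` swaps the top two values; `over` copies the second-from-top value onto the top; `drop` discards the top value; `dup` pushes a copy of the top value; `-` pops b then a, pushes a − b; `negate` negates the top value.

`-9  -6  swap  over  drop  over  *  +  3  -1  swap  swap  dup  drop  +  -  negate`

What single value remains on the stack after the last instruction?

-46

-9     : [-9]
-6     : [-9, -6]
swap   : [-6, -9]
over   : [-6, -9, -6]
drop   : [-6, -9]
over   : [-6, -9, -6]
*      : [-6, 54]
+      : [48]
3      : [48, 3]
-1     : [48, 3, -1]
swap   : [48, -1, 3]
swap   : [48, 3, -1]
dup    : [48, 3, -1, -1]
drop   : [48, 3, -1]
+      : [48, 2]
-      : [46]
negate : [-46]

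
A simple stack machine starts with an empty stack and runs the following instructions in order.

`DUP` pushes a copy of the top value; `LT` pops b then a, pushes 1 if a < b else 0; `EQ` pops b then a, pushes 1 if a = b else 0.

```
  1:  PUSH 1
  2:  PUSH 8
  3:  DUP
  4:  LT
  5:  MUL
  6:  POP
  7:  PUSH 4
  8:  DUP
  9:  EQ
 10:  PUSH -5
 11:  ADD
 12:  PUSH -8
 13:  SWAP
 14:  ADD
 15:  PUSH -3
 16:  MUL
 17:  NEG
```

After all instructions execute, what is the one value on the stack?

PUSH 1  : 1
PUSH 8  : 1 8
DUP     : 1 8 8
LT      : 1 0
MUL     : 0
POP     : (empty)
PUSH 4  : 4
DUP     : 4 4
EQ      : 1
PUSH -5 : 1 -5
ADD     : -4
PUSH -8 : -4 -8
SWAP    : -8 -4
ADD     : -12
PUSH -3 : -12 -3
MUL     : 36
NEG     : -36

-36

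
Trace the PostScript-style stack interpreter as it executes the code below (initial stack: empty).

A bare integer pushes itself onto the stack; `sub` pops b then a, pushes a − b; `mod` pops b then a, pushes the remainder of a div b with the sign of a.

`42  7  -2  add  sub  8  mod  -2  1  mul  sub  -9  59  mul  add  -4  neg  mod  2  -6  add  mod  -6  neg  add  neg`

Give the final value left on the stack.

42  -> [42]
7   -> [42, 7]
-2  -> [42, 7, -2]
add -> [42, 5]
sub -> [37]
8   -> [37, 8]
mod -> [5]
-2  -> [5, -2]
1   -> [5, -2, 1]
mul -> [5, -2]
sub -> [7]
-9  -> [7, -9]
59  -> [7, -9, 59]
mul -> [7, -531]
add -> [-524]
-4  -> [-524, -4]
neg -> [-524, 4]
mod -> [0]
2   -> [0, 2]
-6  -> [0, 2, -6]
add -> [0, -4]
mod -> [0]
-6  -> [0, -6]
neg -> [0, 6]
add -> [6]
neg -> [-6]

-6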